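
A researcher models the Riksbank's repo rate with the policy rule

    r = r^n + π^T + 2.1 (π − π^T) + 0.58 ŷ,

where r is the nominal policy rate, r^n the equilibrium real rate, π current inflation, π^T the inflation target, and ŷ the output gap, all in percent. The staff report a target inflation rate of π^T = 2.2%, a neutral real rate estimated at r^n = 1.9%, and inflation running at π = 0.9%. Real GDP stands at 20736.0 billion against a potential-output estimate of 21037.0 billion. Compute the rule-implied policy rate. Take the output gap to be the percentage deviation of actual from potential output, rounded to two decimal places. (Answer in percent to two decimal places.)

Output gap = 100 × (20736.0 − 21037.0) / 21037.0 = -1.43%.
r = 1.90 + 2.20 + 2.1 × (0.90 − 2.20) + 0.58 × (-1.43)
   = 1.90 + 2.2 − 2.73 − 0.8294 = 0.54

0.54%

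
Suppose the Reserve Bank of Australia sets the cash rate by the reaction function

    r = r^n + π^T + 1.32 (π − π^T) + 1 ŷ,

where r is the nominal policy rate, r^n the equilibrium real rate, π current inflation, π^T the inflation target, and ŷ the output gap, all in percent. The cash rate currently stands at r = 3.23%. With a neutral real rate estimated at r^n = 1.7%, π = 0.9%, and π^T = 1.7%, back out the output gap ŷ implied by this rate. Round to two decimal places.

1 ŷ = 3.23 − 1.7 − 1.7 − 1.32 × (0.9 − 1.7) = 0.886
ŷ = 0.886 / 1 = 0.89

0.89%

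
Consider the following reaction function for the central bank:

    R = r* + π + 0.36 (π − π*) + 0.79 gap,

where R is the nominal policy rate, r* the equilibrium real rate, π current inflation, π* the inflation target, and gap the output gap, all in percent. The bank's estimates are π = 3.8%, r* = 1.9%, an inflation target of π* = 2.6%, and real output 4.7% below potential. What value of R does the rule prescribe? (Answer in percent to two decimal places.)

Output 4.7% below potential → gap = -4.7.
R = 1.9 + 3.8 + 0.36 × (3.8 − 2.6) + 0.79 × (-4.7)
   = 1.9 + 3.8 + 0.432 − 3.713 = 2.42

2.42%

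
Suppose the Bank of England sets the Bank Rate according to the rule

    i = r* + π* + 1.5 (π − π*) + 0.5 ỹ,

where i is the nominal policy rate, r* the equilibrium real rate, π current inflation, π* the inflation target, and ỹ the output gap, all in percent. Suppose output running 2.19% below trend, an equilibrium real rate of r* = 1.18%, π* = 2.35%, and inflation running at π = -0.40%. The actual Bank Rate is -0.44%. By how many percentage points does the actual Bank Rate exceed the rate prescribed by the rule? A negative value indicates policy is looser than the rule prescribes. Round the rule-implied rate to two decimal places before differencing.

1.25 pp

Output 2.19% below potential → ỹ = -2.19.
i = 1.18 + 2.35 + 1.5 × (-0.40 − 2.35) + 0.5 × (-2.19)
   = 1.18 + 2.35 − 4.125 − 1.095 = -1.69
Deviation = -0.44 − (-1.69) = 1.25 pp.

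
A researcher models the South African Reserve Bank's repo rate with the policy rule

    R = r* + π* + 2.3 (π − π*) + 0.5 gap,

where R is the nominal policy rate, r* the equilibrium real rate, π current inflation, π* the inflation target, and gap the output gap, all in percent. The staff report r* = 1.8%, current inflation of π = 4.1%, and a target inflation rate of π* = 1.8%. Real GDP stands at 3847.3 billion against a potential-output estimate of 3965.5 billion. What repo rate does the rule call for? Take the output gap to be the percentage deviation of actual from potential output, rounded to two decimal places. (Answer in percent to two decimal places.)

Output gap = 100 × (3847.3 − 3965.5) / 3965.5 = -2.98%.
R = 1.80 + 1.80 + 2.3 × (4.10 − 1.80) + 0.5 × (-2.98)
   = 1.80 + 1.8 + 5.29 − 1.49 = 7.40

7.40%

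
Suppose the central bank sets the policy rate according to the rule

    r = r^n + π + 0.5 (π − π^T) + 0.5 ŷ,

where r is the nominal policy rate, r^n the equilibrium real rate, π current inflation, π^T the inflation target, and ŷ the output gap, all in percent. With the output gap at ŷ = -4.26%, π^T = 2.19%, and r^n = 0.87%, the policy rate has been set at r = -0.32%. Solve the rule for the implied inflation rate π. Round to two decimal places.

1.36%

Collecting π: r = r^n + (1 + 0.5) π − 0.5 π^T + 0.5 ŷ
1.5 π = -0.32 − 0.87 + 0.5 × 2.19 − 0.5 × (-4.26) = 2.035
π = 2.035 / 1.5 = 1.36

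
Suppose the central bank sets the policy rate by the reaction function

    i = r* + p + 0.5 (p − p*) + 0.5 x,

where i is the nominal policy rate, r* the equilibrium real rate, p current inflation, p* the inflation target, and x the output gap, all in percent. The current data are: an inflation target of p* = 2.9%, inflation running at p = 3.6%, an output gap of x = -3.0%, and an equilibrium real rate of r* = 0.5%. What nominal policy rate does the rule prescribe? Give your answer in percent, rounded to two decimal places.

i = 0.5 + 3.6 + 0.5 × (3.6 − 2.9) + 0.5 × (-3.0)
   = 0.5 + 3.6 + 0.35 − 1.5 = 2.95

2.95%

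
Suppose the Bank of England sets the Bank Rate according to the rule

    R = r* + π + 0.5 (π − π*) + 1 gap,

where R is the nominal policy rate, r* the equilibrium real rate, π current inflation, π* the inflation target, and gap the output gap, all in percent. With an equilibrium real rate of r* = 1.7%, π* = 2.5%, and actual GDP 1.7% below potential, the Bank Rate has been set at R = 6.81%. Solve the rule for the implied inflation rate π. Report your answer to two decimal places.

Output 1.7% below potential → gap = -1.7.
Collecting π: R = r* + (1 + 0.5) π − 0.5 π* + 1 gap
1.5 π = 6.81 − 1.7 + 0.5 × 2.5 − 1 × (-1.7) = 8.06
π = 8.06 / 1.5 = 5.37

5.37%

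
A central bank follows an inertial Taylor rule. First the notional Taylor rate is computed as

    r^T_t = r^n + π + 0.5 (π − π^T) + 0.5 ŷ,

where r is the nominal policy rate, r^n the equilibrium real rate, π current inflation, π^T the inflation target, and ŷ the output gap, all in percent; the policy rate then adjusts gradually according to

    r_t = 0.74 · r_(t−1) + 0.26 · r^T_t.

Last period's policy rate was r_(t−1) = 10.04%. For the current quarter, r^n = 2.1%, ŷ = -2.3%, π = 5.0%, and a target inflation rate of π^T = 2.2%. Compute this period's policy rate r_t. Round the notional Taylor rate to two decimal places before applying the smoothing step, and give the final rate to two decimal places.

9.34%

r^T_t = 2.1 + 5.0 + 0.5 × (5.0 − 2.2) + 0.5 × (-2.3)
   = 2.1 + 5 + 1.4 − 1.15 = 7.35
r_t = 0.74 × 10.04 + 0.26 × 7.35 = 7.4296 + 1.911 = 9.34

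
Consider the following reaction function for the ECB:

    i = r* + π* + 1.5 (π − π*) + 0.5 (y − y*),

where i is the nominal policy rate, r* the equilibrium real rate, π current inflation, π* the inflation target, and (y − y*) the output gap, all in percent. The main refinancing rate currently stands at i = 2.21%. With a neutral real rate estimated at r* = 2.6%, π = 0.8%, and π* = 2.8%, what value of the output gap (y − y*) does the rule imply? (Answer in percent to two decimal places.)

0.5 (y − y*) = 2.21 − 2.6 − 2.8 − 1.5 × (0.8 − 2.8) = -0.19
(y − y*) = -0.19 / 0.5 = -0.38

-0.38%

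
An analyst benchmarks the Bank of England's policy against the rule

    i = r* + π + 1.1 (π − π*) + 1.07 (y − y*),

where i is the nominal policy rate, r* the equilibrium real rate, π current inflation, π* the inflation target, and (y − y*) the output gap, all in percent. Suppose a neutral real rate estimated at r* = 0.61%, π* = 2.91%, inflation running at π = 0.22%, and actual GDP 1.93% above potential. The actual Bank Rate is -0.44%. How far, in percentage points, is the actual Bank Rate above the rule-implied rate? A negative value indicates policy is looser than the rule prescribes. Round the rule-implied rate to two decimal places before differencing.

-0.38 pp

Output 1.93% above potential → (y − y*) = 1.93.
i = 0.61 + 0.22 + 1.1 × (0.22 − 2.91) + 1.07 × 1.93
   = 0.61 + 0.22 − 2.959 + 2.0651 = -0.06
Deviation = -0.44 − (-0.06) = -0.38 pp.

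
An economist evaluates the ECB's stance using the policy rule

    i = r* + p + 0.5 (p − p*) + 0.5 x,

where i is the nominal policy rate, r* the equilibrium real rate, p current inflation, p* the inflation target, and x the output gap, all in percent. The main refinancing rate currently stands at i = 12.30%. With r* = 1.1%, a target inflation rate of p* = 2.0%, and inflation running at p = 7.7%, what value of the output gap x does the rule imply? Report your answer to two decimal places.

1.30%

0.5 x = 12.30 − 1.1 − 7.7 − 0.5 × (7.7 − 2.0) = 0.65
x = 0.65 / 0.5 = 1.30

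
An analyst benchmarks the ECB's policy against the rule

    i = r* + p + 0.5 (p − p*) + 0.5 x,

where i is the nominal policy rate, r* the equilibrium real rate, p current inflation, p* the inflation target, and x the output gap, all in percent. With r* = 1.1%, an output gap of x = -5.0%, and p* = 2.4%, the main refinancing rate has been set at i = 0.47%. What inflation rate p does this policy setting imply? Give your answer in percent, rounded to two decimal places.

Collecting p: i = r* + (1 + 0.5) p − 0.5 p* + 0.5 x
1.5 p = 0.47 − 1.1 + 0.5 × 2.4 − 0.5 × (-5.0) = 3.07
p = 3.07 / 1.5 = 2.05

2.05%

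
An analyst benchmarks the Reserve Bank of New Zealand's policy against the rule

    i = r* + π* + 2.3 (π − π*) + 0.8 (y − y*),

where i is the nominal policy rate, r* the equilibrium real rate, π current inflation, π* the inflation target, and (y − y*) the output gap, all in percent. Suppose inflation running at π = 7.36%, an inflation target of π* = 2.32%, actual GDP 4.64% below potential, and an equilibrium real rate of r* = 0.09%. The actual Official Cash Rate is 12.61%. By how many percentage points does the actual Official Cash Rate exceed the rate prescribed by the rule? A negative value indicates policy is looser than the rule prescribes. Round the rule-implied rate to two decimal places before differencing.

Output 4.64% below potential → (y − y*) = -4.64.
i = 0.09 + 2.32 + 2.3 × (7.36 − 2.32) + 0.8 × (-4.64)
   = 0.09 + 2.32 + 11.592 − 3.712 = 10.29
Deviation = 12.61 − 10.29 = 2.32 pp.

2.32 pp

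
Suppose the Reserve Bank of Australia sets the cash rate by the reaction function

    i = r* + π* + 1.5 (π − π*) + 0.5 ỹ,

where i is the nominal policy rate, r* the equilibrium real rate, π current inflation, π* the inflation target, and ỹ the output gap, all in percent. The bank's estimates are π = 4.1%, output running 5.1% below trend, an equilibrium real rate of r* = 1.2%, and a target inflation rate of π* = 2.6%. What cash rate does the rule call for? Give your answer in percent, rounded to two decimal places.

3.50%

Output 5.1% below potential → ỹ = -5.1.
i = 1.2 + 2.6 + 1.5 × (4.1 − 2.6) + 0.5 × (-5.1)
   = 1.2 + 2.6 + 2.25 − 2.55 = 3.50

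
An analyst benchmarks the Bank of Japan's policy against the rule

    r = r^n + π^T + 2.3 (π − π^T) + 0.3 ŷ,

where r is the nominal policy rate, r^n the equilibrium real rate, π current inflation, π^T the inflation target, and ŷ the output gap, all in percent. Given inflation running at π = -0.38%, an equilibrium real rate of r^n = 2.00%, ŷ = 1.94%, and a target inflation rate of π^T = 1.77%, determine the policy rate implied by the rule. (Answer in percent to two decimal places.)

r = 2.00 + 1.77 + 2.3 × (-0.38 − 1.77) + 0.3 × 1.94
   = 2.00 + 1.77 − 4.945 + 0.582 = -0.59

-0.59%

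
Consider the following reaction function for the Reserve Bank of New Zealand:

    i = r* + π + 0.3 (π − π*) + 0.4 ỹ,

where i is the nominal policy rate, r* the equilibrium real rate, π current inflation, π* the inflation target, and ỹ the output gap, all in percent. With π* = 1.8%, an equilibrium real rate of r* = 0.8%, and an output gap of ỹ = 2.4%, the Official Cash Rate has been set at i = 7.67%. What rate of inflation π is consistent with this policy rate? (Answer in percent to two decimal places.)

4.96%

Collecting π: i = r* + (1 + 0.3) π − 0.3 π* + 0.4 ỹ
1.3 π = 7.67 − 0.8 + 0.3 × 1.8 − 0.4 × 2.4 = 6.45
π = 6.45 / 1.3 = 4.96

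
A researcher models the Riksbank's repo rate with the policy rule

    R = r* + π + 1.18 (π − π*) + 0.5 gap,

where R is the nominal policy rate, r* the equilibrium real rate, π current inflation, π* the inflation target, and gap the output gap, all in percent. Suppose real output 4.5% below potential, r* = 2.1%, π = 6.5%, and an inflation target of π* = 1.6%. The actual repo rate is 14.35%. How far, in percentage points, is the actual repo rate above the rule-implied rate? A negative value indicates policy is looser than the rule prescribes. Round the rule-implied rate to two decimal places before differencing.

2.22 pp

Output 4.5% below potential → gap = -4.5.
R = 2.1 + 6.5 + 1.18 × (6.5 − 1.6) + 0.5 × (-4.5)
   = 2.1 + 6.5 + 5.782 − 2.25 = 12.13
Deviation = 14.35 − 12.13 = 2.22 pp.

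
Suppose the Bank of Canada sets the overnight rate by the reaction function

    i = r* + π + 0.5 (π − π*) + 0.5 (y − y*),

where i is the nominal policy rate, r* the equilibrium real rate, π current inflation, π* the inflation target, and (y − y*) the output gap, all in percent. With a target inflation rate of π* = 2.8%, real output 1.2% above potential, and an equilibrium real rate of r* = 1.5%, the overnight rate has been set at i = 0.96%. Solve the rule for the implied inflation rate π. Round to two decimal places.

0.17%

Output 1.2% above potential → (y − y*) = 1.2.
Collecting π: i = r* + (1 + 0.5) π − 0.5 π* + 0.5 (y − y*)
1.5 π = 0.96 − 1.5 + 0.5 × 2.8 − 0.5 × 1.2 = 0.26
π = 0.26 / 1.5 = 0.17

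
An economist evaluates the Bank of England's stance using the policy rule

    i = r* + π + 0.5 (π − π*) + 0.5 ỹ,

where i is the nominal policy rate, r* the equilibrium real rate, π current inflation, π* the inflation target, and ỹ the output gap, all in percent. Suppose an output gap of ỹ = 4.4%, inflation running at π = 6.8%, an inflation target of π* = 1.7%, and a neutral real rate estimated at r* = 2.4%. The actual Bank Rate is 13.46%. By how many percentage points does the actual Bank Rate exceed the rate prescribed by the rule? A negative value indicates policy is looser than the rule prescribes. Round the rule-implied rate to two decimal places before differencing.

-0.49 pp

i = 2.4 + 6.8 + 0.5 × (6.8 − 1.7) + 0.5 × 4.4
   = 2.4 + 6.8 + 2.55 + 2.2 = 13.95
Deviation = 13.46 − 13.95 = -0.49 pp.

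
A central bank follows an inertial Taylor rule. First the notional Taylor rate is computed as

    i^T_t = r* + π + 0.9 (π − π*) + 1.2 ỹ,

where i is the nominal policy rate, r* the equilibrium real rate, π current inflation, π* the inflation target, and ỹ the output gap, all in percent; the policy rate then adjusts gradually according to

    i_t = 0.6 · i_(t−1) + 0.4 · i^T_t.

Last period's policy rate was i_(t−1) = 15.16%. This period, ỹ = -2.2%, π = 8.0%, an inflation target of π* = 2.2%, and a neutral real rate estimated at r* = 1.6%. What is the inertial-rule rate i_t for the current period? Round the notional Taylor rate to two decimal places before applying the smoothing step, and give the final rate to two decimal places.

i^T_t = 1.6 + 8.0 + 0.9 × (8.0 − 2.2) + 1.2 × (-2.2)
   = 1.6 + 8 + 5.22 − 2.64 = 12.18
i_t = 0.6 × 15.16 + 0.4 × 12.18 = 9.096 + 4.872 = 13.97

13.97%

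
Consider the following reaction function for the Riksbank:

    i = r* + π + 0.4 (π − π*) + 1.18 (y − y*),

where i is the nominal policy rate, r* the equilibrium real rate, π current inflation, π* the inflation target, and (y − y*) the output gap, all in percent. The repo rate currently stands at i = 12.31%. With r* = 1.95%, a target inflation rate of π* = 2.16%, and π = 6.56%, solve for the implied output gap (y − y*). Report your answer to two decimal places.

1.73%

1.18 (y − y*) = 12.31 − 1.95 − 6.56 − 0.4 × (6.56 − 2.16) = 2.04
(y − y*) = 2.04 / 1.18 = 1.73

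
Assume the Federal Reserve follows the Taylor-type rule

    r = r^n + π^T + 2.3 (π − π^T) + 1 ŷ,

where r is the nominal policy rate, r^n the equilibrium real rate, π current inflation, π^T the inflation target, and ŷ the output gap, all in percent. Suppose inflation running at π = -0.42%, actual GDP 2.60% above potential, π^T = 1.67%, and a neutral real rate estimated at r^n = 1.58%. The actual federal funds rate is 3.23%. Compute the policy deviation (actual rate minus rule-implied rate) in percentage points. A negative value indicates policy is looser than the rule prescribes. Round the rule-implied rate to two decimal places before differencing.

Output 2.60% above potential → ŷ = 2.60.
r = 1.58 + 1.67 + 2.3 × (-0.42 − 1.67) + 1 × 2.60
   = 1.58 + 1.67 − 4.807 + 2.6 = 1.04
Deviation = 3.23 − 1.04 = 2.19 pp.

2.19 pp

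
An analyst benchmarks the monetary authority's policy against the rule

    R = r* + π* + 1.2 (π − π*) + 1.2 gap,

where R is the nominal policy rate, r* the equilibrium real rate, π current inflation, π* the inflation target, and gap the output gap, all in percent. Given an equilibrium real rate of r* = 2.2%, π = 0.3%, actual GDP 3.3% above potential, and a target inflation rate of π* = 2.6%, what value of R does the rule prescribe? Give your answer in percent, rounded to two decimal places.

Output 3.3% above potential → gap = 3.3.
R = 2.2 + 2.6 + 1.2 × (0.3 − 2.6) + 1.2 × 3.3
   = 2.2 + 2.6 − 2.76 + 3.96 = 6.00

6.00%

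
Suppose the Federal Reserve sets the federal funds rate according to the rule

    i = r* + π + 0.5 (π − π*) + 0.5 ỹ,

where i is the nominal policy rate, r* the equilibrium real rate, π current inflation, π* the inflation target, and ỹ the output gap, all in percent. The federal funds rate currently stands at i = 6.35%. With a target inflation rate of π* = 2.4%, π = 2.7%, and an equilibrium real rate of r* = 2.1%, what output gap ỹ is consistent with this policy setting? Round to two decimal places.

2.80%

0.5 ỹ = 6.35 − 2.1 − 2.7 − 0.5 × (2.7 − 2.4) = 1.4
ỹ = 1.4 / 0.5 = 2.80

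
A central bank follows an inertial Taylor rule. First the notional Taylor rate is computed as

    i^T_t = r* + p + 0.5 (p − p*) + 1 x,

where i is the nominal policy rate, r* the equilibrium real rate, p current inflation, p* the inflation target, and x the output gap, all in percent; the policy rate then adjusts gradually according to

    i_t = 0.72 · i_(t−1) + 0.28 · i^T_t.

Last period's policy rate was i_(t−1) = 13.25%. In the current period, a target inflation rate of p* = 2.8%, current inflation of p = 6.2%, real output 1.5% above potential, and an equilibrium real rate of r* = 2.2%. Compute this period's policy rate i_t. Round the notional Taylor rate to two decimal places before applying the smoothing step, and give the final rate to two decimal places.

12.79%

Output 1.5% above potential → x = 1.5.
i^T_t = 2.2 + 6.2 + 0.5 × (6.2 − 2.8) + 1 × 1.5
   = 2.2 + 6.2 + 1.7 + 1.5 = 11.60
i_t = 0.72 × 13.25 + 0.28 × 11.60 = 9.54 + 3.248 = 12.79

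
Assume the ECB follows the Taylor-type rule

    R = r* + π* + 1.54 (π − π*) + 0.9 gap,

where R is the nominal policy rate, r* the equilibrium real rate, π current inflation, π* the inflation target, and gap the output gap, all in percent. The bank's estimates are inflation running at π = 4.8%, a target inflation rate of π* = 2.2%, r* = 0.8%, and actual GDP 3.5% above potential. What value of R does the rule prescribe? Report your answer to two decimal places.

10.15%

Output 3.5% above potential → gap = 3.5.
R = 0.8 + 2.2 + 1.54 × (4.8 − 2.2) + 0.9 × 3.5
   = 0.8 + 2.2 + 4.004 + 3.15 = 10.15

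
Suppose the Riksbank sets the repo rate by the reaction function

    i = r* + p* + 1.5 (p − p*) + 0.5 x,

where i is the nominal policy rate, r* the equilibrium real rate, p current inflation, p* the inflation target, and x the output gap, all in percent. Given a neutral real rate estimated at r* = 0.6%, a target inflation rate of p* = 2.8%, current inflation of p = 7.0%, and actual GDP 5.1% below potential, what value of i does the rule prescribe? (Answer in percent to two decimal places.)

Output 5.1% below potential → x = -5.1.
i = 0.6 + 2.8 + 1.5 × (7.0 − 2.8) + 0.5 × (-5.1)
   = 0.6 + 2.8 + 6.3 − 2.55 = 7.15

7.15%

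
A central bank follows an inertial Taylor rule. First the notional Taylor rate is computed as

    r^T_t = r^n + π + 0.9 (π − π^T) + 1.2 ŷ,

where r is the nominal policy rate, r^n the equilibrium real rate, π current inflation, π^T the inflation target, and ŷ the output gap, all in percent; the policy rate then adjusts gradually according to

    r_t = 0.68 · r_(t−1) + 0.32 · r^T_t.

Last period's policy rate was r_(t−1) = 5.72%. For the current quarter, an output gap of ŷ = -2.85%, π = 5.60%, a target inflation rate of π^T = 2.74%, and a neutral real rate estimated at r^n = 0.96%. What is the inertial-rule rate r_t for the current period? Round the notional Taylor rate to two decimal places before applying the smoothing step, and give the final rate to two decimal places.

r^T_t = 0.96 + 5.60 + 0.9 × (5.60 − 2.74) + 1.2 × (-2.85)
   = 0.96 + 5.6 + 2.574 − 3.42 = 5.71
r_t = 0.68 × 5.72 + 0.32 × 5.71 = 3.8896 + 1.8272 = 5.72

5.72%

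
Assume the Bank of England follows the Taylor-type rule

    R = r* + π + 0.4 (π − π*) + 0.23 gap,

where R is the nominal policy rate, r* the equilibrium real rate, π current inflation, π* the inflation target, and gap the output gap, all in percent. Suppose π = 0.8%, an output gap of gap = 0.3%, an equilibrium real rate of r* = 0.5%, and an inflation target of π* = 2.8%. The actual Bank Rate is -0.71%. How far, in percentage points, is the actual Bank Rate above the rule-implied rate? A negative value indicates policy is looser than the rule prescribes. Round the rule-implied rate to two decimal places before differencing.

R = 0.5 + 0.8 + 0.4 × (0.8 − 2.8) + 0.23 × 0.3
   = 0.5 + 0.8 − 0.8 + 0.069 = 0.57
Deviation = -0.71 − 0.57 = -1.28 pp.

-1.28 pp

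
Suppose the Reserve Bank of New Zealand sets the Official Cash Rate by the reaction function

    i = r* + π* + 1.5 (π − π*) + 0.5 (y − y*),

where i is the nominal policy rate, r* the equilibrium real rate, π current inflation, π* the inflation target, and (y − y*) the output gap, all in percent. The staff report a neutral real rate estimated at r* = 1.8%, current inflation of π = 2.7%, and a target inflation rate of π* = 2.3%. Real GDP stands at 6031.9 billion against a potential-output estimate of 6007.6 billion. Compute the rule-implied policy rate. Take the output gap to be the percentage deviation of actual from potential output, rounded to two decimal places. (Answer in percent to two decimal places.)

4.90%

Output gap = 100 × (6031.9 − 6007.6) / 6007.6 = 0.40%.
i = 1.80 + 2.30 + 1.5 × (2.70 − 2.30) + 0.5 × 0.40
   = 1.80 + 2.3 + 0.6 + 0.2 = 4.90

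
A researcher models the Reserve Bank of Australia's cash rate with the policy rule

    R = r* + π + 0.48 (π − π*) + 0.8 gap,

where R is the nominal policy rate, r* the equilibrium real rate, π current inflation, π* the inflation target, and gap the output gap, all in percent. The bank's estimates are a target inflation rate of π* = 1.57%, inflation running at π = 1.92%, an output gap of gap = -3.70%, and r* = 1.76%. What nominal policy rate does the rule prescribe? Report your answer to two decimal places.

R = 1.76 + 1.92 + 0.48 × (1.92 − 1.57) + 0.8 × (-3.70)
   = 1.76 + 1.92 + 0.168 − 2.96 = 0.89

0.89%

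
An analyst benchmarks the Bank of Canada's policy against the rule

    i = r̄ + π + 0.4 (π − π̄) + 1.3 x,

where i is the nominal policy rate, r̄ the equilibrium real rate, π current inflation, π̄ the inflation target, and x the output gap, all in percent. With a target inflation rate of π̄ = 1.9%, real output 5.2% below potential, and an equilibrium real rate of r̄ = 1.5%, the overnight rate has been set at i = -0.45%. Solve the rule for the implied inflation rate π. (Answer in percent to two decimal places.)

Output 5.2% below potential → x = -5.2.
Collecting π: i = r̄ + (1 + 0.4) π − 0.4 π̄ + 1.3 x
1.4 π = -0.45 − 1.5 + 0.4 × 1.9 − 1.3 × (-5.2) = 5.57
π = 5.57 / 1.4 = 3.98

3.98%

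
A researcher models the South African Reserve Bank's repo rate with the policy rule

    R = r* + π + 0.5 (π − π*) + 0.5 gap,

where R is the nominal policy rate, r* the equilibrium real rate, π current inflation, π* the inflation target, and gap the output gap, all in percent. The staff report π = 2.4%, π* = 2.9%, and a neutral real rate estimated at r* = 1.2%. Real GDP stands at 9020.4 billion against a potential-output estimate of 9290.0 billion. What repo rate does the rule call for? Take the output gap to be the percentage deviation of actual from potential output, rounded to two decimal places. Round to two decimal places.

1.90%

Output gap = 100 × (9020.4 − 9290.0) / 9290.0 = -2.90%.
R = 1.20 + 2.40 + 0.5 × (2.40 − 2.90) + 0.5 × (-2.90)
   = 1.20 + 2.4 − 0.25 − 1.45 = 1.90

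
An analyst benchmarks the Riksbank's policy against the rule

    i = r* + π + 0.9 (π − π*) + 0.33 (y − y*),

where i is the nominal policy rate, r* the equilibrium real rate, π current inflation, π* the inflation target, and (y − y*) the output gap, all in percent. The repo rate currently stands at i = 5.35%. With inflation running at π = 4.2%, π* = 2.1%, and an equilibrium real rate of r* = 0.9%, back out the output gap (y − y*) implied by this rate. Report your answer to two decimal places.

-4.97%

0.33 (y − y*) = 5.35 − 0.9 − 4.2 − 0.9 × (4.2 − 2.1) = -1.64
(y − y*) = -1.64 / 0.33 = -4.97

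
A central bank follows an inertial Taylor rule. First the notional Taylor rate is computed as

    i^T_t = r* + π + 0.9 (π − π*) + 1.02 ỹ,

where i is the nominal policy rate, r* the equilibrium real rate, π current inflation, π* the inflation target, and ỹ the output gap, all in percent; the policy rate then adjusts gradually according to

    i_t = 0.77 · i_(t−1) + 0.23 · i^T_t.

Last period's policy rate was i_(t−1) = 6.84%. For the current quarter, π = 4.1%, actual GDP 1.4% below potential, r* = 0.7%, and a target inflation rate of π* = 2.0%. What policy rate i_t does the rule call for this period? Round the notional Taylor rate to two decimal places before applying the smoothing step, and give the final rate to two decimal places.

Output 1.4% below potential → ỹ = -1.4.
i^T_t = 0.7 + 4.1 + 0.9 × (4.1 − 2.0) + 1.02 × (-1.4)
   = 0.7 + 4.1 + 1.89 − 1.428 = 5.26
i_t = 0.77 × 6.84 + 0.23 × 5.26 = 5.2668 + 1.2098 = 6.48

6.48%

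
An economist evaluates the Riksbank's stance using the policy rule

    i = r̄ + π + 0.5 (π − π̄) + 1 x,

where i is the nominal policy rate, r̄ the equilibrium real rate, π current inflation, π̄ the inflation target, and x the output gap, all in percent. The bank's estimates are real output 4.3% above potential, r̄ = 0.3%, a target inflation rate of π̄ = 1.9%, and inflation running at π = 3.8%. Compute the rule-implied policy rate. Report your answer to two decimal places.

9.35%

Output 4.3% above potential → x = 4.3.
i = 0.3 + 3.8 + 0.5 × (3.8 − 1.9) + 1 × 4.3
   = 0.3 + 3.8 + 0.95 + 4.3 = 9.35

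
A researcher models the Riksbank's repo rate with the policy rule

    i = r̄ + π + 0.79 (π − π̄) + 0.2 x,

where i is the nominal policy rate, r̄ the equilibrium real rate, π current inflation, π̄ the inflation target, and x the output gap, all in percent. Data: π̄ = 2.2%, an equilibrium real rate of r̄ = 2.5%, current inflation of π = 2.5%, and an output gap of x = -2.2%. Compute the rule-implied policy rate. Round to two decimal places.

4.80%

i = 2.5 + 2.5 + 0.79 × (2.5 − 2.2) + 0.2 × (-2.2)
   = 2.5 + 2.5 + 0.237 − 0.44 = 4.80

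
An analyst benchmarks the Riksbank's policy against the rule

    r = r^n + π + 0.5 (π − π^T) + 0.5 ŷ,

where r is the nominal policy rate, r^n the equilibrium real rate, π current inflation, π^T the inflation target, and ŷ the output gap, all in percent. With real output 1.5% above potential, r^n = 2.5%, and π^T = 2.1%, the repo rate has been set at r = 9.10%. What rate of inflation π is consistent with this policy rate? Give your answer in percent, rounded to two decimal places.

Output 1.5% above potential → ŷ = 1.5.
Collecting π: r = r^n + (1 + 0.5) π − 0.5 π^T + 0.5 ŷ
1.5 π = 9.10 − 2.5 + 0.5 × 2.1 − 0.5 × 1.5 = 6.9
π = 6.9 / 1.5 = 4.60

4.60%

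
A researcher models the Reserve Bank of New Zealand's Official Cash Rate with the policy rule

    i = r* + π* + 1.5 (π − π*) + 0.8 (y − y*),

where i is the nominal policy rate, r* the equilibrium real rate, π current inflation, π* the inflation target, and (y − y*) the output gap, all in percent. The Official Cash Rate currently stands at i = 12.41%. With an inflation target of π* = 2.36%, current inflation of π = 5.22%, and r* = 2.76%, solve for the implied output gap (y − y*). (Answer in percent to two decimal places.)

0.8 (y − y*) = 12.41 − 2.76 − 2.36 − 1.5 × (5.22 − 2.36) = 3
(y − y*) = 3 / 0.8 = 3.75

3.75%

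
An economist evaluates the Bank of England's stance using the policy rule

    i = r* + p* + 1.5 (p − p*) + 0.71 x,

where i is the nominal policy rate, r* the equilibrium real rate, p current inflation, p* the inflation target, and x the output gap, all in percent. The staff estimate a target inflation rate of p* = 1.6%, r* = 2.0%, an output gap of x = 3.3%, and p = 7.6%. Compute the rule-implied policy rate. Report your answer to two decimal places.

14.94%

i = 2.0 + 1.6 + 1.5 × (7.6 − 1.6) + 0.71 × 3.3
   = 2.0 + 1.6 + 9 + 2.343 = 14.94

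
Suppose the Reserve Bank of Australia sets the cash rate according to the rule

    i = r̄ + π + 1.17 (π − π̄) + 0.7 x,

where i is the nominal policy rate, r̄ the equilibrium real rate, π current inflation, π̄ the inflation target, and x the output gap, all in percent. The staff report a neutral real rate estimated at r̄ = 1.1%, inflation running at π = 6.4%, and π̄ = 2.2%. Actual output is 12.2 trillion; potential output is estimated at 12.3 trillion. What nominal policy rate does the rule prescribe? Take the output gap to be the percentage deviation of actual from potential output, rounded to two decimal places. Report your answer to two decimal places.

11.85%

Output gap = 100 × (12.2 − 12.3) / 12.3 = -0.81%.
i = 1.10 + 6.40 + 1.17 × (6.40 − 2.20) + 0.7 × (-0.81)
   = 1.10 + 6.4 + 4.914 − 0.567 = 11.85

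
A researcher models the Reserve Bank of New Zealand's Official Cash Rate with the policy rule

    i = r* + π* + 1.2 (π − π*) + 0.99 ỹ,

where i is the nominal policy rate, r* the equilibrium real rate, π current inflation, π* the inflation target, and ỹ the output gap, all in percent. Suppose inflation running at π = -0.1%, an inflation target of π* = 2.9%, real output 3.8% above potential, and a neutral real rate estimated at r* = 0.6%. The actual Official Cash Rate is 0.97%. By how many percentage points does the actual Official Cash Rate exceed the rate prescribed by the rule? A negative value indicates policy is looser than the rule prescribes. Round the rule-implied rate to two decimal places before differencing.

Output 3.8% above potential → ỹ = 3.8.
i = 0.6 + 2.9 + 1.2 × (-0.1 − 2.9) + 0.99 × 3.8
   = 0.6 + 2.9 − 3.6 + 3.762 = 3.66
Deviation = 0.97 − 3.66 = -2.69 pp.

-2.69 pp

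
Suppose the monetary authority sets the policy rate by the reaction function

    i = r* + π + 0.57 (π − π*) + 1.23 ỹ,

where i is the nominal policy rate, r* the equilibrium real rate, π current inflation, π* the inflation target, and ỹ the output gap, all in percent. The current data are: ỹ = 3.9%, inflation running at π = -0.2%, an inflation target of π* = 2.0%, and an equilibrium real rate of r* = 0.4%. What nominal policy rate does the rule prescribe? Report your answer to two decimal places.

3.74%

i = 0.4 + (-0.2) + 0.57 × (-0.2 − 2.0) + 1.23 × 3.9
   = 0.4 − 0.2 − 1.254 + 4.797 = 3.74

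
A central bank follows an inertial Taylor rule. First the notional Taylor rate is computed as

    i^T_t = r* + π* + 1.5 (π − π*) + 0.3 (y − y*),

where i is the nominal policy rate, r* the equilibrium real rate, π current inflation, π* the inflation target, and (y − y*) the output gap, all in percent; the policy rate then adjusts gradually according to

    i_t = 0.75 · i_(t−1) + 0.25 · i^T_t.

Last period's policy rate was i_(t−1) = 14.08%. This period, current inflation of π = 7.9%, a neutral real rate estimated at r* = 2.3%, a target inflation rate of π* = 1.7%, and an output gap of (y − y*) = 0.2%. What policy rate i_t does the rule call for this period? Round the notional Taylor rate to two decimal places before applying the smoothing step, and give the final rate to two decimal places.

13.90%

i^T_t = 2.3 + 1.7 + 1.5 × (7.9 − 1.7) + 0.3 × 0.2
   = 2.3 + 1.7 + 9.3 + 0.06 = 13.36
i_t = 0.75 × 14.08 + 0.25 × 13.36 = 10.56 + 3.34 = 13.90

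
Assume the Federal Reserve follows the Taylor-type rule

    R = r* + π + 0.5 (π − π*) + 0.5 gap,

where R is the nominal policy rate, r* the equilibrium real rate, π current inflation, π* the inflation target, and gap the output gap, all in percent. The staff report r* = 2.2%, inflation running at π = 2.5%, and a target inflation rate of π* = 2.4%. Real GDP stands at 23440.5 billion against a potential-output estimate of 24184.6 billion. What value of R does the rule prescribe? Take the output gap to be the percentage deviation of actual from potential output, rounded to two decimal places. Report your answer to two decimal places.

3.21%

Output gap = 100 × (23440.5 − 24184.6) / 24184.6 = -3.08%.
R = 2.20 + 2.50 + 0.5 × (2.50 − 2.40) + 0.5 × (-3.08)
   = 2.20 + 2.5 + 0.05 − 1.54 = 3.21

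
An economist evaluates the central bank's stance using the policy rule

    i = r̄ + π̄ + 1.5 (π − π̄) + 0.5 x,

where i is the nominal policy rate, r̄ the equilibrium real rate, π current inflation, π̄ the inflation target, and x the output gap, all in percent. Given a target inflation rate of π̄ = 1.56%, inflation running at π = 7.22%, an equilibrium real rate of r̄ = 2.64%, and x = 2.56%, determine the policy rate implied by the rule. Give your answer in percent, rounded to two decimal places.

i = 2.64 + 1.56 + 1.5 × (7.22 − 1.56) + 0.5 × 2.56
   = 2.64 + 1.56 + 8.49 + 1.28 = 13.97

13.97%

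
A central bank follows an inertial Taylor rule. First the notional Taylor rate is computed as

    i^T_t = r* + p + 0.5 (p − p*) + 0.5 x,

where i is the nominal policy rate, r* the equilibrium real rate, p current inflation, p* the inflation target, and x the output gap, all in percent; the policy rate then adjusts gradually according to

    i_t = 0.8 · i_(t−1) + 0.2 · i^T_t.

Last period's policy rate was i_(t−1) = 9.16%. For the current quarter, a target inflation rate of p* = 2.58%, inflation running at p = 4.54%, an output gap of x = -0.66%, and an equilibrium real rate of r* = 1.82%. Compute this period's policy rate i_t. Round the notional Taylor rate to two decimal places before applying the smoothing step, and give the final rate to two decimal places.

i^T_t = 1.82 + 4.54 + 0.5 × (4.54 − 2.58) + 0.5 × (-0.66)
   = 1.82 + 4.54 + 0.98 − 0.33 = 7.01
i_t = 0.8 × 9.16 + 0.2 × 7.01 = 7.328 + 1.402 = 8.73

8.73%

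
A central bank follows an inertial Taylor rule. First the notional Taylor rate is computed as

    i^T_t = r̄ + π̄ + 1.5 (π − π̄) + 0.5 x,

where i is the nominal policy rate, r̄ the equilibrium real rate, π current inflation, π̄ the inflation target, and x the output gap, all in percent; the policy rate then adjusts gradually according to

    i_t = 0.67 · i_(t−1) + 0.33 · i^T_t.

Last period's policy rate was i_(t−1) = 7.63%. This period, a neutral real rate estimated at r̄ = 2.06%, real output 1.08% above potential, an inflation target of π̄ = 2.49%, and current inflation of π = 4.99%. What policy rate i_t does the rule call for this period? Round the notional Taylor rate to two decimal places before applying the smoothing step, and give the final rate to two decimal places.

Output 1.08% above potential → x = 1.08.
i^T_t = 2.06 + 2.49 + 1.5 × (4.99 − 2.49) + 0.5 × 1.08
   = 2.06 + 2.49 + 3.75 + 0.54 = 8.84
i_t = 0.67 × 7.63 + 0.33 × 8.84 = 5.1121 + 2.9172 = 8.03

8.03%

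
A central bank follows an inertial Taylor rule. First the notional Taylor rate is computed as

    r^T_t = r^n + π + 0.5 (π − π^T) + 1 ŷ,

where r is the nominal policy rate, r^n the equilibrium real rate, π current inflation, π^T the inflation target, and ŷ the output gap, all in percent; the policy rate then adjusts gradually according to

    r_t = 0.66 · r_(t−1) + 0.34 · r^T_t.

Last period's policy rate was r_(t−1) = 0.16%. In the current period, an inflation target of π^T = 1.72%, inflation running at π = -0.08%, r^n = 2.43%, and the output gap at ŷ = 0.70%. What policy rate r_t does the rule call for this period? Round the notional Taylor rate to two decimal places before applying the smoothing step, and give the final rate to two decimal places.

0.84%

r^T_t = 2.43 + (-0.08) + 0.5 × (-0.08 − 1.72) + 1 × 0.70
   = 2.43 − 0.08 − 0.9 + 0.7 = 2.15
r_t = 0.66 × 0.16 + 0.34 × 2.15 = 0.1056 + 0.731 = 0.84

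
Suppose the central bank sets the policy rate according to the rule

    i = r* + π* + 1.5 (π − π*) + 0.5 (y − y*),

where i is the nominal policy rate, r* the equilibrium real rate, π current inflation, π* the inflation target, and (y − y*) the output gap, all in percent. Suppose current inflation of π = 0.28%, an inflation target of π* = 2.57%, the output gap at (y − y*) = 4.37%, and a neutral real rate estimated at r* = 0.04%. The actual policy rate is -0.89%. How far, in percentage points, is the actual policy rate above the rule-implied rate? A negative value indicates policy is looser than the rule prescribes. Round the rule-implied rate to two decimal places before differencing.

i = 0.04 + 2.57 + 1.5 × (0.28 − 2.57) + 0.5 × 4.37
   = 0.04 + 2.57 − 3.435 + 2.185 = 1.36
Deviation = -0.89 − 1.36 = -2.25 pp.

-2.25 pp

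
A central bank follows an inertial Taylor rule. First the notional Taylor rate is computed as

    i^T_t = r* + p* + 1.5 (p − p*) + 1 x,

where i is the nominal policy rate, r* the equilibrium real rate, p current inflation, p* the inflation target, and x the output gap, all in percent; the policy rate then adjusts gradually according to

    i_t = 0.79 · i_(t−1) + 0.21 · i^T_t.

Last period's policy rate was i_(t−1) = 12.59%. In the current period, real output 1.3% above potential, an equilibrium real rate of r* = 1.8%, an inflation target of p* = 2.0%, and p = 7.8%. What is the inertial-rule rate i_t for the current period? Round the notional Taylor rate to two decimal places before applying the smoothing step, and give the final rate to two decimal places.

Output 1.3% above potential → x = 1.3.
i^T_t = 1.8 + 2.0 + 1.5 × (7.8 − 2.0) + 1 × 1.3
   = 1.8 + 2 + 8.7 + 1.3 = 13.80
i_t = 0.79 × 12.59 + 0.21 × 13.80 = 9.9461 + 2.898 = 12.84

12.84%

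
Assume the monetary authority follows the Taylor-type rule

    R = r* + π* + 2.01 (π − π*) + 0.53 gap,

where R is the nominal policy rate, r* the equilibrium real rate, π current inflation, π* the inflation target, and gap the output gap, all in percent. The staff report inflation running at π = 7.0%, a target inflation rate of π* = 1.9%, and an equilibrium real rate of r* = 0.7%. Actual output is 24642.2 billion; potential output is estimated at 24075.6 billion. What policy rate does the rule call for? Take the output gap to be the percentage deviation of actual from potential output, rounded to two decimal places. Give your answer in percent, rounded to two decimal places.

Output gap = 100 × (24642.2 − 24075.6) / 24075.6 = 2.35%.
R = 0.70 + 1.90 + 2.01 × (7.00 − 1.90) + 0.53 × 2.35
   = 0.70 + 1.9 + 10.251 + 1.2455 = 14.10

14.10%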